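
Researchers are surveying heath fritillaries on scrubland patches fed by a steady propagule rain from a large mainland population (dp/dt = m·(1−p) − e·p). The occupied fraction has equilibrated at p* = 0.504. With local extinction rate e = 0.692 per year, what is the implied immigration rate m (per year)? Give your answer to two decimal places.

0.70

At equilibrium m(1−p*) = e·p*, so m = e·p*/(1−p*).
m = 0.692 × 0.504 / 0.4960 = 0.3488/0.4960 = 0.7032.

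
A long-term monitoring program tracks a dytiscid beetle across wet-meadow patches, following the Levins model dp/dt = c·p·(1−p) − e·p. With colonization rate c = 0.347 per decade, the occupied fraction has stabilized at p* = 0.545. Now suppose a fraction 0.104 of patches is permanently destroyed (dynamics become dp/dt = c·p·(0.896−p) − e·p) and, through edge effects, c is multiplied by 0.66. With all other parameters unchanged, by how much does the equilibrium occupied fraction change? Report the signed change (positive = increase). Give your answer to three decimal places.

Balance c(1−p*) = e gives e = 0.347×(1 − 0.54500) = 0.15788.
New p* = 0.896 − e/c = 0.896 − 0.15788/0.22902 = 0.20663.
Δp* = 0.20663 − 0.54500 = -0.33837.

-0.338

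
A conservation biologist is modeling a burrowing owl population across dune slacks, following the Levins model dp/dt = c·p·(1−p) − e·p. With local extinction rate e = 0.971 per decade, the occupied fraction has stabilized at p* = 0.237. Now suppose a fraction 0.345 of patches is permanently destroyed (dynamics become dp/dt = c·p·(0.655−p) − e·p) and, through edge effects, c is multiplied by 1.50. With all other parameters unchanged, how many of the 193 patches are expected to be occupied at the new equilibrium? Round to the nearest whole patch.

28

Balance c(1−p*) = e gives c = e/(1 − 0.23700) = 0.971/0.76300 = 1.27261.
New p* = 0.655 − e/c = 0.655 − 0.97100/1.90891 = 0.14633.
Expected occupied = 193 × 0.14633 = 28.24 ≈ 28.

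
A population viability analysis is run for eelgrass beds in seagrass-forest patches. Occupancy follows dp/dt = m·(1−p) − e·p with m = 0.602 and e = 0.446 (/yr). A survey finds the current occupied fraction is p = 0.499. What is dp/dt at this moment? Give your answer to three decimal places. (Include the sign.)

Colonization term: m·(1−p) = 0.602×0.5010 = 0.30160.
Extinction term: e·p = 0.22255.
dp/dt = 0.30160 − 0.22255 = 0.07905.

0.079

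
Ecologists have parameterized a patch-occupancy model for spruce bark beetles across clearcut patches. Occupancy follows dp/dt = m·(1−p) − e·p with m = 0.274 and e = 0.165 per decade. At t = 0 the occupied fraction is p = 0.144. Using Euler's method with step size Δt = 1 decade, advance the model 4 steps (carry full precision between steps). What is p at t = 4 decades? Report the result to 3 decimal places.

0.577

Update rule: p ← p + [m·(1−p) − e·p]·Δt with Δt = 1.
p: 0.14400 → 0.35478  (Δp = +0.21078)
p: 0.35478 → 0.47303  (Δp = +0.11825)
p: 0.47303 → 0.53937  (Δp = +0.06634)
p: 0.53937 → 0.57659  (Δp = +0.03722)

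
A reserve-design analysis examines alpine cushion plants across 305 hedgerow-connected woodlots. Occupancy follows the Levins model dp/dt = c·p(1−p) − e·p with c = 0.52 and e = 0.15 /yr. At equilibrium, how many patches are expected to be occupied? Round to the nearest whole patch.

p* = 1 − e/c = 1 − 0.15/0.52 = 0.7115.
Expected occupied patches = N × p* = 305 × 0.7115 = 217.02 ≈ 217.

217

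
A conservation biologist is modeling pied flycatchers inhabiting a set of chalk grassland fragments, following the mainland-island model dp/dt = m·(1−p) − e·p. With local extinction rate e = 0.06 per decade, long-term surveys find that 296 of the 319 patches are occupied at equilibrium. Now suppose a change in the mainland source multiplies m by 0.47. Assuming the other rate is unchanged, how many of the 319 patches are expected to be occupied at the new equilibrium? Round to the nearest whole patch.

274

Observed p* = 296/319 = 0.92790.
Balance m(1−p*) = e·p* gives m = e·p*/(1−p*) = 0.06×0.92790/0.07210 = 0.77218.
New p* = m/(m+e) = 0.36292/(0.36292+0.06000) = 0.85813.
Expected occupied = 319 × 0.85813 = 273.74 ≈ 274.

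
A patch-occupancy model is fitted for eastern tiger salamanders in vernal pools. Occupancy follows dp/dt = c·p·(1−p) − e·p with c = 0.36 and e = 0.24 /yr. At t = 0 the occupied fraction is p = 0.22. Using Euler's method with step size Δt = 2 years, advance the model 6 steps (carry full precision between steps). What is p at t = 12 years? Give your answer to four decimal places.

Update rule: p ← p + [c·p·(1−p) − e·p]·Δt with Δt = 2.
  1  |  dp/dt·Δt = +0.017952  |  p_1 = 0.237952
  2  |  dp/dt·Δt = +0.016341  |  p_2 = 0.254293
  3  |  dp/dt·Δt = +0.014472  |  p_3 = 0.268765
  4  |  dp/dt·Δt = +0.012495  |  p_4 = 0.281259
  5  |  dp/dt·Δt = +0.010545  |  p_5 = 0.291805
  6  |  dp/dt·Δt = +0.008725  |  p_6 = 0.300530

0.3005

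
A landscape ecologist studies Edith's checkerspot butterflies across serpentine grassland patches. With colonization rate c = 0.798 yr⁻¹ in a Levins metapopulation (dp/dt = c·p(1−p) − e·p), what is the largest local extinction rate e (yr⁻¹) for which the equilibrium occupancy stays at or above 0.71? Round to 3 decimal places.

0.231

1 − e/c ≥ 0.71 ⇒ e ≤ c(1 − 0.71) = 0.798 × 0.2900.
e_max = 0.2314.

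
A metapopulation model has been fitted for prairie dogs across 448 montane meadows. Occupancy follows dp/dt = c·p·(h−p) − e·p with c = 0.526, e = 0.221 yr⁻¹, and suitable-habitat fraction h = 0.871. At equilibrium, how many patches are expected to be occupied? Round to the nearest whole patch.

202

p* = h − e/c = 0.871 − 0.4202 = 0.4508.
Expected occupied patches = N × p* = 448 × 0.4508 = 201.98 ≈ 202.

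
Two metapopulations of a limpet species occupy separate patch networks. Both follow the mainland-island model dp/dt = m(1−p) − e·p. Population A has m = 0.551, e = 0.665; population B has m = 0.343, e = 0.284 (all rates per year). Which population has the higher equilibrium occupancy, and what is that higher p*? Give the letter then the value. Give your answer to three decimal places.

B, 0.547

A: p*_A = m/(m+e) = 0.551/1.2160 = 0.4531.
B: p*_B = 0.343/0.6270 = 0.5470.
B is higher at 0.5470.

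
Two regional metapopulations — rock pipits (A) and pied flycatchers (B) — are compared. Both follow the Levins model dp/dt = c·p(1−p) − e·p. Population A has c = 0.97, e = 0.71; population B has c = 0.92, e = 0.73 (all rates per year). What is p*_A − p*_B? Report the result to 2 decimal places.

0.06

A: p*_A = 1 − 0.71/0.97 = 0.2680.
B: p*_B = 1 − 0.73/0.92 = 0.2065.
p*_A − p*_B = 0.2680 − 0.2065 = 0.0615.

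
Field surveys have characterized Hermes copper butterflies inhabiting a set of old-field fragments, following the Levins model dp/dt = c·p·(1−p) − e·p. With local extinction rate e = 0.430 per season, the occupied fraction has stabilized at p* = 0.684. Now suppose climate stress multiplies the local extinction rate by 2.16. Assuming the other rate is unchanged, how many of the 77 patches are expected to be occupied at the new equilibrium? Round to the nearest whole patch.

24

Balance c(1−p*) = e gives c = e/(1 − 0.68400) = 0.430/0.31600 = 1.36076.
New p* = 1 − e/c = 1 − 0.92880/1.36076 = 0.31744.
Expected occupied = 77 × 0.31744 = 24.44 ≈ 24.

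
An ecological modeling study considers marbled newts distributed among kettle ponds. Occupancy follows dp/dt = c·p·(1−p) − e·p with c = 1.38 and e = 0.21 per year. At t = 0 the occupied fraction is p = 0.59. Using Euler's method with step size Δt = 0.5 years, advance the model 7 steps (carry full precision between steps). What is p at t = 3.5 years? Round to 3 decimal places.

Update rule: p ← p + [c·p·(1−p) − e·p]·Δt with Δt = 0.5.
p: 0.59000 → 0.69496  (Δp = +0.10496)
p: 0.69496 → 0.76826  (Δp = +0.07330)
p: 0.76826 → 0.81044  (Δp = +0.04218)
p: 0.81044 → 0.83135  (Δp = +0.02091)
p: 0.83135 → 0.84080  (Δp = +0.00945)
p: 0.84080 → 0.84488  (Δp = +0.00408)
p: 0.84488 → 0.84660  (Δp = +0.00172)

0.847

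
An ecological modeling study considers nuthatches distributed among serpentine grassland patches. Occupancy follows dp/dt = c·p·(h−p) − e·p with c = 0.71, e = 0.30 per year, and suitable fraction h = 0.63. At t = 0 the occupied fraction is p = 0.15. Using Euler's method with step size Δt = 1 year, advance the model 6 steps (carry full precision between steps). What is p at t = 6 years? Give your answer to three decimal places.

Update rule: p ← p + [c·p·(h−p) − e·p]·Δt with Δt = 1.
step 1: Δp = +0.00612, p = 0.15612
step 2: Δp = +0.00569, p = 0.16181
step 3: Δp = +0.00524, p = 0.16706
step 4: Δp = +0.00479, p = 0.17185
step 5: Δp = +0.00435, p = 0.17619
step 6: Δp = +0.00391, p = 0.18011

0.180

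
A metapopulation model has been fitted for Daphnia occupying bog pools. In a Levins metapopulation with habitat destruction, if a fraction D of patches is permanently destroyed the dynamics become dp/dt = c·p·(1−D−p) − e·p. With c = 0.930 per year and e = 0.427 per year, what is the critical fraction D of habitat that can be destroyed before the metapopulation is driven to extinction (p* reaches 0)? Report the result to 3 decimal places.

0.541

The nontrivial equilibrium is p* = (1−D) − e/c; extinction occurs when this hits zero.
So D_crit = 1 − e/c = 1 − 0.427/0.930 = 1 − 0.4591 = 0.5409.
Note this equals the original equilibrium occupancy — the Levins extinction-debt result.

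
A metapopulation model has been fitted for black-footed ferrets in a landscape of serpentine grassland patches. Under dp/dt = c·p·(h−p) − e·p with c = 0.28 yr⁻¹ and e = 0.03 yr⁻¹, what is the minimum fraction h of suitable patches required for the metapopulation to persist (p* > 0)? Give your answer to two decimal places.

0.11

p* = h − e/c is positive only when h > e/c.
h_min = e/c = 0.03/0.28 = 0.1071.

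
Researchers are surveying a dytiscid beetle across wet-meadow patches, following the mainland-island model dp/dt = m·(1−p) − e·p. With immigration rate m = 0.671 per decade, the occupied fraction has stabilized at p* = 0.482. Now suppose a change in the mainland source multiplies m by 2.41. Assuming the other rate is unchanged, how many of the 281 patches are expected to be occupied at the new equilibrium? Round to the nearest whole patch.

Balance m(1−p*) = e·p* gives e = m(1−p*)/p* = 0.671×0.51800/0.48200 = 0.72112.
New p* = m/(m+e) = 1.61711/(1.61711+0.72112) = 0.69160.
Expected occupied = 281 × 0.69160 = 194.34 ≈ 194.

194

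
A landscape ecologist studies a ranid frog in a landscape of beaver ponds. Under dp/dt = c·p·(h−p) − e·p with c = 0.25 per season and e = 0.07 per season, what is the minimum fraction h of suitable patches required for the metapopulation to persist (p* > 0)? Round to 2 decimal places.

p* = h − e/c is positive only when h > e/c.
h_min = e/c = 0.07/0.25 = 0.2800.

0.28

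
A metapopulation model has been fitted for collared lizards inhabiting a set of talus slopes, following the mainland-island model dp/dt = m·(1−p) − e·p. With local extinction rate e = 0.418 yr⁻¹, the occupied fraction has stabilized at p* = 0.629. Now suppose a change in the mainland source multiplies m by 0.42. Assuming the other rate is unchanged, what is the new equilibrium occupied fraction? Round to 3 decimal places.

0.416

Balance m(1−p*) = e·p* gives m = e·p*/(1−p*) = 0.418×0.62900/0.37100 = 0.70868.
New p* = m/(m+e) = 0.29765/(0.29765+0.41800) = 0.41592.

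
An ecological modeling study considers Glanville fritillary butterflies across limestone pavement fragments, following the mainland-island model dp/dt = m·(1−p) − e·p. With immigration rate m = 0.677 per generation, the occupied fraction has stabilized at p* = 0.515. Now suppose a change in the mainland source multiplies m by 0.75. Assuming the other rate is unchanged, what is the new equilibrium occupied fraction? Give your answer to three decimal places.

Balance m(1−p*) = e·p* gives e = m(1−p*)/p* = 0.677×0.48500/0.51500 = 0.63756.
New p* = m/(m+e) = 0.50775/(0.50775+0.63756) = 0.44333.

0.443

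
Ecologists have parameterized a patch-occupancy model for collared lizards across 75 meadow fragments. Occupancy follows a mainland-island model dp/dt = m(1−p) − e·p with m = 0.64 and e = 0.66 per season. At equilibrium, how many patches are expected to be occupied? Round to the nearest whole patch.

p* = m/(m+e) = 0.64/1.3000 = 0.4923.
Expected occupied patches = N × p* = 75 × 0.4923 = 36.92 ≈ 37.

37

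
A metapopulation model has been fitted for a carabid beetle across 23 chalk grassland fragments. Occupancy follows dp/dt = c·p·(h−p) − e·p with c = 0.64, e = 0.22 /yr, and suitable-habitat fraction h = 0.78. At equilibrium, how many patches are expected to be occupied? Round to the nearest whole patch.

10

p* = h − e/c = 0.78 − 0.3438 = 0.4363.
Expected occupied patches = N × p* = 23 × 0.4363 = 10.03 ≈ 10.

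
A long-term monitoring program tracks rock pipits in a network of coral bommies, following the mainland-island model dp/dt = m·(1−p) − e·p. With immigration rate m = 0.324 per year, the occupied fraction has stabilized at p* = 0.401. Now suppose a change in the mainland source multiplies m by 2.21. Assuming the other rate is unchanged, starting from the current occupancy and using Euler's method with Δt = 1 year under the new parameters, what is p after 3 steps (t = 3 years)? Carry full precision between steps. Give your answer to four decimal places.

Balance m(1−p*) = e·p* gives e = m(1−p*)/p* = 0.324×0.59900/0.40100 = 0.48398.
Starting from p₀ = 0.40100; update p ← p + (dp/dt)·Δt with the new parameters.
p: 0.40100 → 0.63583  (Δp = +0.23483)
p: 0.63583 → 0.58886  (Δp = -0.04697)
p: 0.58886 → 0.59826  (Δp = +0.00940)

0.5983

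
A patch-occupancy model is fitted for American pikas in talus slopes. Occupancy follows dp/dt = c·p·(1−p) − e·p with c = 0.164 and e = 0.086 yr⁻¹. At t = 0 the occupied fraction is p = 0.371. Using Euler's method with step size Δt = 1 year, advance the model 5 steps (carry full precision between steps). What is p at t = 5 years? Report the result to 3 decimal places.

Update rule: p ← p + [c·p·(1−p) − e·p]·Δt with Δt = 1.
  1  |  dp/dt·Δt = +0.006365  |  p_1 = 0.377365
  2  |  dp/dt·Δt = +0.006080  |  p_2 = 0.383445
  3  |  dp/dt·Δt = +0.005796  |  p_3 = 0.389241
  4  |  dp/dt·Δt = +0.005513  |  p_4 = 0.394754
  5  |  dp/dt·Δt = +0.005235  |  p_5 = 0.399989

0.400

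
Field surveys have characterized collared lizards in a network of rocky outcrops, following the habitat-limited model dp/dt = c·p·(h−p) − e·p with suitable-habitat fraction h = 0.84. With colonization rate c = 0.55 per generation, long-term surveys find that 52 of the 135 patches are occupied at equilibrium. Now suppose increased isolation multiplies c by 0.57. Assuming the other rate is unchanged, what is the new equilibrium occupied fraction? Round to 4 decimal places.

0.0421

Observed p* = 52/135 = 0.38519.
Balance c(h−p*) = e gives e = 0.55×(0.84 − 0.38519) = 0.25015.
New p* = 0.84 − e/c = 0.84 − 0.25015/0.31350 = 0.04207.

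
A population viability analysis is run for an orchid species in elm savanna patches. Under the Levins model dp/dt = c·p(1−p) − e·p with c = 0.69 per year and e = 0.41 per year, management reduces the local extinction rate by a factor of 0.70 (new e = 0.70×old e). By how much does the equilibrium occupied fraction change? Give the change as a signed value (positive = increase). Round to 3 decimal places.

0.178

Before: p* = 1 − 0.41/0.69 = 0.4058.
After the change, c = 0.69, e = 0.287, so p* = 1 − 0.287/0.69 = 0.5841.
Δp* = 0.5841 − 0.4058 = +0.1783.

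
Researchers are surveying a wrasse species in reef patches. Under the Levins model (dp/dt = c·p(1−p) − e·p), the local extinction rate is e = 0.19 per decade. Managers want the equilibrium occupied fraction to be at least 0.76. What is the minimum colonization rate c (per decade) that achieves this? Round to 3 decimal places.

0.792

p* = 1 − e/c ≥ 0.76 requires e/c ≤ 0.2400, i.e. c ≥ e/0.2400.
c_min = 0.19/0.2400 = 0.7917.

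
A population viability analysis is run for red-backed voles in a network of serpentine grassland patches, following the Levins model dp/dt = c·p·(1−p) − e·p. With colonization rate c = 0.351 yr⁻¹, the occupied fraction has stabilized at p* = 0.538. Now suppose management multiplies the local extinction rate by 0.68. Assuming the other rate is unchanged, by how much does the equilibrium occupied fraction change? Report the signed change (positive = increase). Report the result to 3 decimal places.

Balance c(1−p*) = e gives e = 0.351×(1 − 0.53800) = 0.16216.
New p* = 1 − e/c = 1 − 0.11027/0.35100 = 0.68584.
Δp* = 0.68584 − 0.53800 = +0.14784.

0.148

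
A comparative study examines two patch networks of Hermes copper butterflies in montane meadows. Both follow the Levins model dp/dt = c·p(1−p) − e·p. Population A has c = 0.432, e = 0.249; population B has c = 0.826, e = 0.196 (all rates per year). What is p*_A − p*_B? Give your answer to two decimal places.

-0.34

A: p*_A = 1 − 0.249/0.432 = 0.4236.
B: p*_B = 1 − 0.196/0.826 = 0.7627.
p*_A − p*_B = 0.4236 − 0.7627 = -0.3391.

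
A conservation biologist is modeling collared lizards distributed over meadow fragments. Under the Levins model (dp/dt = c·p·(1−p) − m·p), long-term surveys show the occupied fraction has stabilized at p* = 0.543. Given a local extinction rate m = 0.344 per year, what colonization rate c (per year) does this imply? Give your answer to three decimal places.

0.753

At equilibrium c(1−p*) = m, so c = m/(1−p*).
c = 0.344/(1 − 0.543) = 0.344/0.4570 = 0.7527.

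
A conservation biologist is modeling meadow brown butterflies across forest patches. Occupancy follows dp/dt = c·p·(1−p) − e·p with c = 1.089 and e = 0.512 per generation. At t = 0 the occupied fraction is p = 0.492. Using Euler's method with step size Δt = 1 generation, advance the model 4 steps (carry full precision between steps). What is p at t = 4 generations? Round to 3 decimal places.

0.528

Update rule: p ← p + [c·p·(1−p) − e·p]·Δt with Δt = 1.
p: 0.49200 → 0.51228  (Δp = +0.02028)
p: 0.51228 → 0.52208  (Δp = +0.00980)
p: 0.52208 → 0.52649  (Δp = +0.00442)
p: 0.52649 → 0.52841  (Δp = +0.00192)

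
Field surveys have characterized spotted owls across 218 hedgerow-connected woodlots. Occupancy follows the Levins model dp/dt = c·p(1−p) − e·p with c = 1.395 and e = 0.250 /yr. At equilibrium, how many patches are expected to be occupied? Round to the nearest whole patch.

p* = 1 − e/c = 1 − 0.250/1.395 = 0.8208.
Expected occupied patches = N × p* = 218 × 0.8208 = 178.93 ≈ 179.

179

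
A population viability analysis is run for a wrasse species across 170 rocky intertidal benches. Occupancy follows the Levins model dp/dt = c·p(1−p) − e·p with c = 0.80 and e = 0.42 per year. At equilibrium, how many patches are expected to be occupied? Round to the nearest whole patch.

81

p* = 1 − e/c = 1 − 0.42/0.80 = 0.4750.
Expected occupied patches = N × p* = 170 × 0.4750 = 80.75 ≈ 81.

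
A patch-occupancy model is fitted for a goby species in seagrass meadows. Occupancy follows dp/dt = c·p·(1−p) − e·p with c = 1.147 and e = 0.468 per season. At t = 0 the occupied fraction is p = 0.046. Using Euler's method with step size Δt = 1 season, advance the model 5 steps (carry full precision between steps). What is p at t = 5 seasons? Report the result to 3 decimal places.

0.370

Update rule: p ← p + [c·p·(1−p) − e·p]·Δt with Δt = 1.
  1  |  dp/dt·Δt = +0.028807  |  p_1 = 0.074807
  2  |  dp/dt·Δt = +0.044375  |  p_2 = 0.119182
  3  |  dp/dt·Δt = +0.064632  |  p_3 = 0.183814
  4  |  dp/dt·Δt = +0.086055  |  p_4 = 0.269870
  5  |  dp/dt·Δt = +0.099706  |  p_5 = 0.369576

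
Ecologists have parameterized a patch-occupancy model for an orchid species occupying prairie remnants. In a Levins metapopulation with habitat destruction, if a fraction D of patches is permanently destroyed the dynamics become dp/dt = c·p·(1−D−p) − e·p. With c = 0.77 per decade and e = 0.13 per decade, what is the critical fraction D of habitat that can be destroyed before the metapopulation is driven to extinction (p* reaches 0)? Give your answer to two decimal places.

0.83

The nontrivial equilibrium is p* = (1−D) − e/c; extinction occurs when this hits zero.
So D_crit = 1 − e/c = 1 − 0.13/0.77 = 1 − 0.1688 = 0.8312.
This equals the undisturbed p*, a classic result of Lande's extension.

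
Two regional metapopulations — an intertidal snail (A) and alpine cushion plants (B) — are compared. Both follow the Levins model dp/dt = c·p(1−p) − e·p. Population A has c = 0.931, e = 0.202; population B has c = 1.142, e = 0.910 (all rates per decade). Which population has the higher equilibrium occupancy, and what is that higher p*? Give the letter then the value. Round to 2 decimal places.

A: p*_A = 1 − 0.202/0.931 = 0.7830.
B: p*_B = 1 − 0.910/1.142 = 0.2032.
A is higher at 0.7830.

A, 0.78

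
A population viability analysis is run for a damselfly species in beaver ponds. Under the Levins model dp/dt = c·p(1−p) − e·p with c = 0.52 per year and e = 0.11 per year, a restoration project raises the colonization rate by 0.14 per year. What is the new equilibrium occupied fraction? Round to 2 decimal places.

Before: p* = 1 − 0.11/0.52 = 0.7885.
After the change, c = 0.66, e = 0.11, so p* = 1 − 0.11/0.66 = 0.8333.

0.83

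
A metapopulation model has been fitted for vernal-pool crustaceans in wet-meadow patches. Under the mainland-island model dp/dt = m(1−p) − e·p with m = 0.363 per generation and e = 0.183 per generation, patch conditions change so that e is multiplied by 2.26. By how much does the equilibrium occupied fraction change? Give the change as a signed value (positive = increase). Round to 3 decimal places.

Before: p* = 0.363/(0.363+0.183) = 0.6648.
After: m = 0.363, e = 0.41358; p* = 0.363/0.7766 = 0.4674.
Δp* = 0.4674 − 0.6648 = -0.1974.

-0.197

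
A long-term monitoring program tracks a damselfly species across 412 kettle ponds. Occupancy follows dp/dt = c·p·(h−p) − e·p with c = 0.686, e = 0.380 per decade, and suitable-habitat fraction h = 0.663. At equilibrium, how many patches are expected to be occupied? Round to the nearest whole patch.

45

p* = h − e/c = 0.663 − 0.5539 = 0.1091.
Expected occupied patches = N × p* = 412 × 0.1091 = 44.93 ≈ 45.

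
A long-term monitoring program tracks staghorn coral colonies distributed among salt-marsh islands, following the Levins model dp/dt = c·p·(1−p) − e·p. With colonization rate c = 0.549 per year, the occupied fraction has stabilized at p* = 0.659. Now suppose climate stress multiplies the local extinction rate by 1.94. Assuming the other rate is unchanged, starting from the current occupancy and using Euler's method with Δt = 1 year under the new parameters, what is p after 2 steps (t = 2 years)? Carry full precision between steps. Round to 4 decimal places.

0.4820

Balance c(1−p*) = e gives e = 0.549×(1 − 0.65900) = 0.18721.
Starting from p₀ = 0.65900; update p ← p + (dp/dt)·Δt with the new parameters.
p: 0.65900 → 0.54303  (Δp = -0.11597)
p: 0.54303 → 0.48204  (Δp = -0.06099)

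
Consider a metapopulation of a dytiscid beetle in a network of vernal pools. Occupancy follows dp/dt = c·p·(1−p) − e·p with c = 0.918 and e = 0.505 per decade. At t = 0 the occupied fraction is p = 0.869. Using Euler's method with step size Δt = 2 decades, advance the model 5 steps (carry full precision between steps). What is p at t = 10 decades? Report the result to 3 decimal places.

0.445

Update rule: p ← p + [c·p·(1−p) − e·p]·Δt with Δt = 2.
  1  |  dp/dt·Δt = -0.668682  |  p_1 = 0.200318
  2  |  dp/dt·Δt = +0.091789  |  p_2 = 0.292107
  3  |  dp/dt·Δt = +0.084621  |  p_3 = 0.376728
  4  |  dp/dt·Δt = +0.050605  |  p_4 = 0.427333
  5  |  dp/dt·Δt = +0.017699  |  p_5 = 0.445032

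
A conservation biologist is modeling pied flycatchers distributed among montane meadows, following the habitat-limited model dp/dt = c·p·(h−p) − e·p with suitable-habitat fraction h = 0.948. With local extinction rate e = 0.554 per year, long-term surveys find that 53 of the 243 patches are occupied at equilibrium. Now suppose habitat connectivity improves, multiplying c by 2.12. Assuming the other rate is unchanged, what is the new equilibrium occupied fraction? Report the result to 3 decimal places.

0.604

Observed p* = 53/243 = 0.21811.
Balance c(h−p*) = e gives c = e/(0.948 − 0.21811) = 0.554/0.72989 = 0.75902.
New p* = 0.948 − e/c = 0.948 − 0.55400/1.60912 = 0.60371.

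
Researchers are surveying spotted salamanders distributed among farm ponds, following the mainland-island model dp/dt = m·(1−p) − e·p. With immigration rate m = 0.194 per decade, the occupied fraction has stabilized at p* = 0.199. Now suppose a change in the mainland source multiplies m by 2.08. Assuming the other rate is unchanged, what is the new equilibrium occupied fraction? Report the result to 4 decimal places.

Balance m(1−p*) = e·p* gives e = m(1−p*)/p* = 0.194×0.80100/0.19900 = 0.78087.
New p* = m/(m+e) = 0.40352/(0.40352+0.78087) = 0.34070.

0.3407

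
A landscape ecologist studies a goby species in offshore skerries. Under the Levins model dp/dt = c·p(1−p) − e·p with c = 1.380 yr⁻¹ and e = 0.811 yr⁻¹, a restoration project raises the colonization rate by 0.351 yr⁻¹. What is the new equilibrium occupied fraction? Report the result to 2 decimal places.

Before: p* = 1 − 0.811/1.380 = 0.4123.
After the change, c = 1.731, e = 0.811, so p* = 1 − 0.811/1.731 = 0.5315.

0.53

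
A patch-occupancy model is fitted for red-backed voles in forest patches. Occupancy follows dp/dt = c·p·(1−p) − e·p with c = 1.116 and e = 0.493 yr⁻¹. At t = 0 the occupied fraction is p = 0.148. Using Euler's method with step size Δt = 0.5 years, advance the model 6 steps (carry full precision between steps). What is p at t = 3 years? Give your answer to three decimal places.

0.389

Update rule: p ← p + [c·p·(1−p) − e·p]·Δt with Δt = 0.5.
p: 0.14800 → 0.18188  (Δp = +0.03388)
p: 0.18188 → 0.22008  (Δp = +0.03820)
p: 0.22008 → 0.26160  (Δp = +0.04153)
p: 0.26160 → 0.30491  (Δp = +0.04330)
p: 0.30491 → 0.34801  (Δp = +0.04310)
p: 0.34801 → 0.38883  (Δp = +0.04083)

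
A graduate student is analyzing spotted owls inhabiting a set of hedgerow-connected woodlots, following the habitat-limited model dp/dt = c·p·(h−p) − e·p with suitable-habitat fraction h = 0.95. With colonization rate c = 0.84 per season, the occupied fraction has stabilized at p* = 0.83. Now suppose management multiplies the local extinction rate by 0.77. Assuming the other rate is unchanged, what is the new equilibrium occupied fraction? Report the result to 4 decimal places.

0.8576

Balance c(h−p*) = e gives e = 0.84×(0.95 − 0.83000) = 0.10080.
New p* = 0.95 − e/c = 0.95 − 0.07762/0.84000 = 0.85760.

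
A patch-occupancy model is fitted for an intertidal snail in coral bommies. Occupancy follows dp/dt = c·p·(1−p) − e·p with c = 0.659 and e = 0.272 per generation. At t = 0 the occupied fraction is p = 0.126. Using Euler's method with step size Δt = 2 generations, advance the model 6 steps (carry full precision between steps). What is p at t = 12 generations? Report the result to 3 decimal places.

0.581

Update rule: p ← p + [c·p·(1−p) − e·p]·Δt with Δt = 2.
p: 0.12600 → 0.20260  (Δp = +0.07660)
p: 0.20260 → 0.30531  (Δp = +0.10271)
p: 0.30531 → 0.41877  (Δp = +0.11345)
p: 0.41877 → 0.51176  (Δp = +0.09299)
p: 0.51176 → 0.56268  (Δp = +0.05092)
p: 0.56268 → 0.58090  (Δp = +0.01822)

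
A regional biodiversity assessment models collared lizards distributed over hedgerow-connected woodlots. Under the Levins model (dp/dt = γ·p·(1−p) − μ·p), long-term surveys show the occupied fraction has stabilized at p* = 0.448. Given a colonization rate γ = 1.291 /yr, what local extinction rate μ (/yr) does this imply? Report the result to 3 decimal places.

0.713

At equilibrium γ(1−p*) = μ.
μ = 1.291 × (1 − 0.448) = 1.291 × 0.5520 = 0.7126.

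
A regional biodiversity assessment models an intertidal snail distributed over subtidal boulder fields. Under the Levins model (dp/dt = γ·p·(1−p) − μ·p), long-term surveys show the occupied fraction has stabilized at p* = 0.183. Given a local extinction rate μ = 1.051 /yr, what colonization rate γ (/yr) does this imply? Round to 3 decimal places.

1.286

At equilibrium γ(1−p*) = μ, so γ = μ/(1−p*).
γ = 1.051/(1 − 0.183) = 1.051/0.8170 = 1.2864.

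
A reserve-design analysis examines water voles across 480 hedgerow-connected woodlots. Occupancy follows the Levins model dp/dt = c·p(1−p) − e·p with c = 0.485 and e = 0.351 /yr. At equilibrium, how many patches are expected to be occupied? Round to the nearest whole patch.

p* = 1 − e/c = 1 − 0.351/0.485 = 0.2763.
Expected occupied patches = N × p* = 480 × 0.2763 = 132.62 ≈ 133.

133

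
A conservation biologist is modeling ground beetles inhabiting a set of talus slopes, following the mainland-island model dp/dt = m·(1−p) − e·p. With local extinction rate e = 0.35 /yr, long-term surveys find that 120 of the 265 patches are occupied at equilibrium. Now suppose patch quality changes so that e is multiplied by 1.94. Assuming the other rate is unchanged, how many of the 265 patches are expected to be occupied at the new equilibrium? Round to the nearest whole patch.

79

Observed p* = 120/265 = 0.45283.
Balance m(1−p*) = e·p* gives m = e·p*/(1−p*) = 0.35×0.45283/0.54717 = 0.28965.
New p* = m/(m+e) = 0.28965/(0.28965+0.67900) = 0.29902.
Expected occupied = 265 × 0.29902 = 79.24 ≈ 79.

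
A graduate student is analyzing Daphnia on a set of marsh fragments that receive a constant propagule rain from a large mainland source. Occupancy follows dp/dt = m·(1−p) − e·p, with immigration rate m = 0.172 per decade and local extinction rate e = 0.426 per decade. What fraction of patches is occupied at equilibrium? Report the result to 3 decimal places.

Setting dp/dt = 0: m − m·p* = e·p*, so m = (m+e)·p*.
p* = m/(m+e) = 0.172/(0.172+0.426) = 0.172/0.5980 = 0.2876.

0.288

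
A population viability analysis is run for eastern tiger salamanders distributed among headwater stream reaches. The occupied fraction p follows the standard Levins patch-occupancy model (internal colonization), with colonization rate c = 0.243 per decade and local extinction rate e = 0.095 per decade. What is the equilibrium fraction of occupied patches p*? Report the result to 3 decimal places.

0.609

Setting dp/dt = 0 and dividing through by p* gives c·(1−p*) = e.
So p* = 1 − e/c = 1 − 0.095/0.243 = 1 − 0.3909 = 0.6091.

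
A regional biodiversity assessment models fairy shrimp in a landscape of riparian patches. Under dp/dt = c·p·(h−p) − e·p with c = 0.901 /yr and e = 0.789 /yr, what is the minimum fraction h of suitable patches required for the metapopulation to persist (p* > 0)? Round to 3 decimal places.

p* = h − e/c is positive only when h > e/c.
h_min = e/c = 0.789/0.901 = 0.8757.

0.876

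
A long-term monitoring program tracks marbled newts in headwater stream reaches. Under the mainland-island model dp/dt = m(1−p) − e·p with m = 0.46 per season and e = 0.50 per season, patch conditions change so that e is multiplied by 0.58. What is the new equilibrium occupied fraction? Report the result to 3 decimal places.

Before: p* = 0.46/(0.46+0.50) = 0.4792.
After: m = 0.46, e = 0.29; p* = 0.46/0.7500 = 0.6133.

0.613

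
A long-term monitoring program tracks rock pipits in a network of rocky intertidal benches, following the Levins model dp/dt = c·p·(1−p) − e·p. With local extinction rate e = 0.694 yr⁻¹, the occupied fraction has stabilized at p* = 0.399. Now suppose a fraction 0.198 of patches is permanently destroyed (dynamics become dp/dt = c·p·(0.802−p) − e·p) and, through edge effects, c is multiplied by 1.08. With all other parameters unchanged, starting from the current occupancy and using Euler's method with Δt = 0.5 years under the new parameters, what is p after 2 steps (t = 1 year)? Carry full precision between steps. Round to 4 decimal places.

0.3349

Balance c(1−p*) = e gives c = e/(1 − 0.39900) = 0.694/0.60100 = 1.15474.
Starting from p₀ = 0.39900; update p ← p + (dp/dt)·Δt with the new parameters.
step 1: Δp = -0.03819, p = 0.36081
step 2: Δp = -0.02594, p = 0.33487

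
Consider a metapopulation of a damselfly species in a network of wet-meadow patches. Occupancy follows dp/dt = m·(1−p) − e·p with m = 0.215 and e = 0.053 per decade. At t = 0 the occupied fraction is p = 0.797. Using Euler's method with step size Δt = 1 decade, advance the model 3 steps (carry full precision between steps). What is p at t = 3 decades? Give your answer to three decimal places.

0.800

Update rule: p ← p + [m·(1−p) − e·p]·Δt with Δt = 1.
step 1: Δp = +0.00140, p = 0.79840
step 2: Δp = +0.00103, p = 0.79943
step 3: Δp = +0.00075, p = 0.80018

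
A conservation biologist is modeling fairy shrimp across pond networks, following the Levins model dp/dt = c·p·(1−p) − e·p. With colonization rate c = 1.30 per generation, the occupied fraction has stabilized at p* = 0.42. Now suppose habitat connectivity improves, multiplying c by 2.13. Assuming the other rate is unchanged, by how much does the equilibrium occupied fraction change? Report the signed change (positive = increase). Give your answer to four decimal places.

0.3077

Balance c(1−p*) = e gives e = 1.30×(1 − 0.42000) = 0.75400.
New p* = 1 − e/c = 1 − 0.75400/2.76900 = 0.72770.
Δp* = 0.72770 − 0.42000 = +0.30770.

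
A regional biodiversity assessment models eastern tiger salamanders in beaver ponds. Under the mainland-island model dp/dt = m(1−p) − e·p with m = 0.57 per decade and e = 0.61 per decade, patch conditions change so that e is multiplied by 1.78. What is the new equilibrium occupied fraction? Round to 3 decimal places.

0.344

Before: p* = 0.57/(0.57+0.61) = 0.4831.
After: m = 0.57, e = 1.0858; p* = 0.57/1.6558 = 0.3442.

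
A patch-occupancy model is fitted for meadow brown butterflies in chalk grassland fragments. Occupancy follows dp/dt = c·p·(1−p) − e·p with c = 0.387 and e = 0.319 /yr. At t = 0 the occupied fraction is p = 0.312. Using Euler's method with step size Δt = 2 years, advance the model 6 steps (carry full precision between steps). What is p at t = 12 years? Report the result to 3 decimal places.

0.212

Update rule: p ← p + [c·p·(1−p) − e·p]·Δt with Δt = 2.
t = 2: p = 0.31200 + (-0.03291) = 0.27909
t = 4: p = 0.27909 + (-0.02233) = 0.25676
t = 6: p = 0.25676 + (-0.01611) = 0.24065
t = 8: p = 0.24065 + (-0.01210) = 0.22855
t = 10: p = 0.22855 + (-0.00935) = 0.21921
t = 12: p = 0.21921 + (-0.00738) = 0.21183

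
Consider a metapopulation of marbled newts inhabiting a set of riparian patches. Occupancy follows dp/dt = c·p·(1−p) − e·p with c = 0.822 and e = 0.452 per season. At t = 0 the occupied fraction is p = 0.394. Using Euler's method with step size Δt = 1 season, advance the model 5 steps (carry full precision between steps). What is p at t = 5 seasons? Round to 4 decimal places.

0.4434

Update rule: p ← p + [c·p·(1−p) − e·p]·Δt with Δt = 1.
  1  |  dp/dt·Δt = +0.018176  |  p_1 = 0.412176
  2  |  dp/dt·Δt = +0.012856  |  p_2 = 0.425032
  3  |  dp/dt·Δt = +0.008766  |  p_3 = 0.433798
  4  |  dp/dt·Δt = +0.005821  |  p_4 = 0.439619
  5  |  dp/dt·Δt = +0.003795  |  p_5 = 0.443414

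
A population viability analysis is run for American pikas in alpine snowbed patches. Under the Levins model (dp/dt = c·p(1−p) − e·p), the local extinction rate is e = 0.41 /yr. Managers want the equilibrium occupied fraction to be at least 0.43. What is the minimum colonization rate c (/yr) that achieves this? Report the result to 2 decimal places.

0.72

p* = 1 − e/c ≥ 0.43 requires e/c ≤ 0.5700, i.e. c ≥ e/0.5700.
c_min = 0.41/0.5700 = 0.7193.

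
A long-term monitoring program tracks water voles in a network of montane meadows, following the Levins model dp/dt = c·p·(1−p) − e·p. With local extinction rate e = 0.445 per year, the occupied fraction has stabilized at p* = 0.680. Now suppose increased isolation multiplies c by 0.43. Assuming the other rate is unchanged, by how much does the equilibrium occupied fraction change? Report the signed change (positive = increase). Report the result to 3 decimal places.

-0.424

Balance c(1−p*) = e gives c = e/(1 − 0.68000) = 0.445/0.32000 = 1.39063.
New p* = 1 − e/c = 1 − 0.44500/0.59797 = 0.25582.
Δp* = 0.25582 − 0.68000 = -0.42418.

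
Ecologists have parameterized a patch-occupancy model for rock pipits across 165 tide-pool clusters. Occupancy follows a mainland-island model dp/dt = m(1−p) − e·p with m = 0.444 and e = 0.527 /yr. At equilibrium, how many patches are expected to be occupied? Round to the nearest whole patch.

75

p* = m/(m+e) = 0.444/0.9710 = 0.4573.
Expected occupied patches = N × p* = 165 × 0.4573 = 75.45 ≈ 75.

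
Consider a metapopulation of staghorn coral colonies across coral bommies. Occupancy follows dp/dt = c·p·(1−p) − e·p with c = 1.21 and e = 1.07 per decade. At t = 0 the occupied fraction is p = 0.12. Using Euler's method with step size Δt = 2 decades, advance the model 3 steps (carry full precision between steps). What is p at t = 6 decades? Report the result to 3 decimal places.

Update rule: p ← p + [c·p·(1−p) − e·p]·Δt with Δt = 2.
t = 2: p = 0.12000 + (-0.00125) = 0.11875
t = 4: p = 0.11875 + (-0.00088) = 0.11788
t = 6: p = 0.11788 + (-0.00062) = 0.11726

0.117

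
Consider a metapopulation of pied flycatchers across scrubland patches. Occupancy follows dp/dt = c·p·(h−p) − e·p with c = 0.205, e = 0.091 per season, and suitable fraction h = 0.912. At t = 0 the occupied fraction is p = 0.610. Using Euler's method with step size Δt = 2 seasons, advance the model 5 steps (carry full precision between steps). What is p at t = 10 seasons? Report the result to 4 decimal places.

0.5069

Update rule: p ← p + [c·p·(h−p) − e·p]·Δt with Δt = 2.
  1  |  dp/dt·Δt = -0.035490  |  p_1 = 0.574510
  2  |  dp/dt·Δt = -0.025065  |  p_2 = 0.549445
  3  |  dp/dt·Δt = -0.018325  |  p_3 = 0.531120
  4  |  dp/dt·Δt = -0.013724  |  p_4 = 0.517396
  5  |  dp/dt·Δt = -0.010458  |  p_5 = 0.506938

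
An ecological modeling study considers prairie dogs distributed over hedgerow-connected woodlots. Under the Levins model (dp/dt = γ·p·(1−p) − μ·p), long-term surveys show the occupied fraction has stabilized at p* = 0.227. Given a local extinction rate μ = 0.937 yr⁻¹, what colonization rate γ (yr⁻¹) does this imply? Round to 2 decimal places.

At equilibrium γ(1−p*) = μ, so γ = μ/(1−p*).
γ = 0.937/(1 − 0.227) = 0.937/0.7730 = 1.2122.

1.21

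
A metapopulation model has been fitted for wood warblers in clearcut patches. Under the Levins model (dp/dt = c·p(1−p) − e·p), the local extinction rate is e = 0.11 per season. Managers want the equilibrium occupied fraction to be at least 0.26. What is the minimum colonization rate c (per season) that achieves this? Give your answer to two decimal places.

0.15

p* = 1 − e/c ≥ 0.26 requires e/c ≤ 0.7400, i.e. c ≥ e/0.7400.
c_min = 0.11/0.7400 = 0.1486.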